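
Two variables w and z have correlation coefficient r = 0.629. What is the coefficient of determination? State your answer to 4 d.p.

0.3956

r² = (0.629)² = 0.3956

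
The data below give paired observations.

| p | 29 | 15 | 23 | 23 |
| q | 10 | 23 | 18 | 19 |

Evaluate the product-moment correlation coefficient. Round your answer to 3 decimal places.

n = 4, Σp = 90, Σq = 70, Σp² = 2124, Σq² = 1314, Σpq = 1486
nΣpq − ΣpΣq = 5944 − 6300 = -356
nΣp² − (Σp)² = 8496 − 8100 = 396; nΣq² − (Σq)² = 5256 − 4900 = 356
r = -356 / √(396 × 356) = -356 / 375.4677 ≈ -0.948

-0.948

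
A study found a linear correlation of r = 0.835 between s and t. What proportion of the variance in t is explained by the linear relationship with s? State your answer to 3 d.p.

0.697

r² = (0.835)² = 0.697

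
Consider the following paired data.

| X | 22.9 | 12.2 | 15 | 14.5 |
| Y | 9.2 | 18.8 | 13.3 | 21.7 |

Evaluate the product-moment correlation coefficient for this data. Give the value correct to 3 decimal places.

n = 4, ΣX = 64.6, ΣY = 63, ΣX² = 1108.5, ΣY² = 1085.86, ΣXY = 954.19
nΣXY − ΣXΣY = 3816.76 − 4069.8 = -253.04
nΣX² − (ΣX)² = 4434 − 4173.16 = 260.84; nΣY² − (ΣY)² = 4343.44 − 3969 = 374.44
r = -253.04 / √(260.84 × 374.44) = -253.04 / 312.5203 ≈ -0.810

-0.810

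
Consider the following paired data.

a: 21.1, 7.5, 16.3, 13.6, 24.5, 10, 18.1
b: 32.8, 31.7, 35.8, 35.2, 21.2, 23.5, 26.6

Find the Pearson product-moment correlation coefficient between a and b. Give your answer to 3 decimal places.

-0.260

n = 7, Σa = 111.1, Σb = 206.8, Σa² = 1979.97, Σb² = 6310.66, Σab = 3227.95
nΣab − ΣaΣb = 22595.65 − 22975.48 = -379.83
nΣa² − (Σa)² = 13859.79 − 12343.21 = 1516.58; nΣb² − (Σb)² = 44174.62 − 42766.24 = 1408.38
r = -379.83 / √(1516.58 × 1408.38) = -379.83 / 1461.4790 ≈ -0.260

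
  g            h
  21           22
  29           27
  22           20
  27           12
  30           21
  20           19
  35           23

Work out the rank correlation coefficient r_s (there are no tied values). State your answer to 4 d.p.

Rank g: 2, 5, 3, 4, 6, 1, 7
Rank h: 5, 7, 3, 1, 4, 2, 6
d = rank(g) − rank(h): -3, -2, 0, 3, 2, -1, 1; Σd² = 28
ρ = 1 − 6Σd² / [n(n²−1)] = 1 − 6×28 / (7×48) = 1 − 168/336 ≈ 0.5000

0.5000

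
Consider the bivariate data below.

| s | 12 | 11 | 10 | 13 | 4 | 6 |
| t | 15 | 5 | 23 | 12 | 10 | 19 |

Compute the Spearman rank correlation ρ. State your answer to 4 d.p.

Rank s: 5, 4, 3, 6, 1, 2
Rank t: 4, 1, 6, 3, 2, 5
d = rank(s) − rank(t): 1, 3, -3, 3, -1, -3; Σd² = 38
ρ = 1 − 6Σd² / [n(n²−1)] = 1 − 6×38 / (6×35) = 1 − 228/210 ≈ -0.0857

-0.0857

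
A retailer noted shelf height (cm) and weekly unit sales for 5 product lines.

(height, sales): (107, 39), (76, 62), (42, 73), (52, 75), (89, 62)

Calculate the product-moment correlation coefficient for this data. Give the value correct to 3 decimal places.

n = 5, Σx = 366, Σy = 311, Σx² = 29614, Σy² = 20163, Σxy = 21369
nΣxy − ΣxΣy = 106845 − 113826 = -6981
nΣx² − (Σx)² = 148070 − 133956 = 14114; nΣy² − (Σy)² = 100815 − 96721 = 4094
r = -6981 / √(14114 × 4094) = -6981 / 7601.4943 ≈ -0.918

-0.918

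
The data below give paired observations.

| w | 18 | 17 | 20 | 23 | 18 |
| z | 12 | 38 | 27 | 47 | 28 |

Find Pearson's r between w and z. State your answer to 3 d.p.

0.547

n = 5, Σw = 96, Σz = 152, Σw² = 1866, Σz² = 5310, Σwz = 2987
nΣwz − ΣwΣz = 14935 − 14592 = 343
nΣw² − (Σw)² = 9330 − 9216 = 114; nΣz² − (Σz)² = 26550 − 23104 = 3446
r = 343 / √(114 × 3446) = 343 / 626.7727 ≈ 0.547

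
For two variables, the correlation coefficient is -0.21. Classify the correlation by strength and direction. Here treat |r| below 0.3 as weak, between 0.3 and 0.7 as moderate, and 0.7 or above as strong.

weak negative

r = -0.21 < 0 so the relationship is negative.
|r| = 0.21, which falls in the weak range.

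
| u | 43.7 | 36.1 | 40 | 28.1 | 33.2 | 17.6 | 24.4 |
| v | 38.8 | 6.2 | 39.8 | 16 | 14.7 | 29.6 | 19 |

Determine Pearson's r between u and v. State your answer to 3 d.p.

n = 7, Σu = 223.1, Σv = 164.1, Σu² = 7609.87, Σv² = 4837.17, Σuv = 5433.58
nΣuv − ΣuΣv = 38035.06 − 36610.71 = 1424.35
nΣu² − (Σu)² = 53269.09 − 49773.61 = 3495.48; nΣv² − (Σv)² = 33860.19 − 26928.81 = 6931.38
r = 1424.35 / √(3495.48 × 6931.38) = 1424.35 / 4922.2454 ≈ 0.289

0.289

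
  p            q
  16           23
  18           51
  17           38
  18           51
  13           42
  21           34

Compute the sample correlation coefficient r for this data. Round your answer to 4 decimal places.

0.0506

n = 6, Σp = 103, Σq = 239, Σp² = 1803, Σq² = 10095, Σpq = 4110
nΣpq − ΣpΣq = 24660 − 24617 = 43
nΣp² − (Σp)² = 10818 − 10609 = 209; nΣq² − (Σq)² = 60570 − 57121 = 3449
r = 43 / √(209 × 3449) = 43 / 849.0236 ≈ 0.0506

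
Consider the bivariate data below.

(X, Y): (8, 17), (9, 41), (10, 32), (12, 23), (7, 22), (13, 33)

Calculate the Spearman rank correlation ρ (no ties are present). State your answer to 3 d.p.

0.543

Rank X: 2, 3, 4, 5, 1, 6
Rank Y: 1, 6, 4, 3, 2, 5
d = rank(X) − rank(Y): 1, -3, 0, 2, -1, 1; Σd² = 16
ρ = 1 − 6Σd² / [n(n²−1)] = 1 − 6×16 / (6×35) = 1 − 96/210 ≈ 0.543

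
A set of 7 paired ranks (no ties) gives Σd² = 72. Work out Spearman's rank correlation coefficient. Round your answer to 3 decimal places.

-0.286

ρ = 1 − 6Σd² / [n(n²−1)] = 1 − 6×72 / (7×48)
  = 1 − 432/336 = 1 − 1.2857 ≈ -0.286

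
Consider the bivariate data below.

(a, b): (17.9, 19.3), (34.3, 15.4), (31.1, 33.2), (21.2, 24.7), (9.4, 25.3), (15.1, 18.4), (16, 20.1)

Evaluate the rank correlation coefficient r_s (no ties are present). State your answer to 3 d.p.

Rank a: 4, 7, 6, 5, 1, 2, 3
Rank b: 3, 1, 7, 5, 6, 2, 4
d = rank(a) − rank(b): 1, 6, -1, 0, -5, 0, -1; Σd² = 64
ρ = 1 − 6Σd² / [n(n²−1)] = 1 − 6×64 / (7×48) = 1 − 384/336 ≈ -0.143

-0.143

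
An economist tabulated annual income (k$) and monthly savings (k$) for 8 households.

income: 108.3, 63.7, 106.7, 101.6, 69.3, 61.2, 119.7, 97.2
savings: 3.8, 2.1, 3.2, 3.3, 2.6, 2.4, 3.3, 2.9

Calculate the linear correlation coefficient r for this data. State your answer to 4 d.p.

0.8917

n = 8, Σx = 727.7, Σy = 23.6, Σx² = 69817.89, Σy² = 71.8, Σxy = 2225.98
nΣxy − ΣxΣy = 17807.84 − 17173.72 = 634.12
nΣx² − (Σx)² = 558543.12 − 529547.29 = 28995.83; nΣy² − (Σy)² = 574.4 − 556.96 = 17.44
r = 634.12 / √(28995.83 × 17.44) = 634.12 / 711.1169 ≈ 0.8917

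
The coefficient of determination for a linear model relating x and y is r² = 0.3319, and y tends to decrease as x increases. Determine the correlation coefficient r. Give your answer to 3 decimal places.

|r| = √0.3319 = 0.576
The association is negative, so r = −0.576.

-0.576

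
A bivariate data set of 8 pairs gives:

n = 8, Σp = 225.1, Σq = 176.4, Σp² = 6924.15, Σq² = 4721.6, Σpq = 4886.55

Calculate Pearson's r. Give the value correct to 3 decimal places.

-0.110

r = (nΣpq − ΣpΣq) / √[(nΣp² − (Σp)²)(nΣq² − (Σq)²)]
Numerator: 8×4886.55 − 225.1×176.4 = -615.24
Denominator: √[(55393.2 − 50670.01)(37772.8 − 31116.96)] = √[4723.19 × 6655.84] = 5606.8527
r = -615.24 / 5606.8527 ≈ -0.110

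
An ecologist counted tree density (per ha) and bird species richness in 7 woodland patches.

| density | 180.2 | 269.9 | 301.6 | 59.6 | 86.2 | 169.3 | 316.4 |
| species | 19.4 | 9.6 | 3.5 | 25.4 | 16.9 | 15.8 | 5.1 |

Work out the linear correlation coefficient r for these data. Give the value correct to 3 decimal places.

-0.925

n = 7, Σx = 1383.2, Σy = 95.7, Σx² = 336034.66, Σy² = 1687.19, Σxy = 14401.72
nΣxy − ΣxΣy = 100812.04 − 132372.24 = -31560.2
nΣx² − (Σx)² = 2352242.62 − 1913242.24 = 439000.38; nΣy² − (Σy)² = 11810.33 − 9158.49 = 2651.84
r = -31560.2 / √(439000.38 × 2651.84) = -31560.2 / 34119.7709 ≈ -0.925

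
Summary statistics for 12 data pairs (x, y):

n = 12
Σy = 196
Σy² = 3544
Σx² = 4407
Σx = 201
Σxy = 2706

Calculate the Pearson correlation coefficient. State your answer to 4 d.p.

r = (nΣxy − ΣxΣy) / √[(nΣx² − (Σx)²)(nΣy² − (Σy)²)]
Numerator: 12×2706 − 201×196 = -6924
Denominator: √[(52884 − 40401)(42528 − 38416)] = √[12483 × 4112] = 7164.5025
r = -6924 / 7164.5025 ≈ -0.9664

-0.9664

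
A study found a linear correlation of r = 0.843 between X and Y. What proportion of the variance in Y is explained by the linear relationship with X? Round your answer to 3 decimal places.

0.711

r² = (0.843)² = 0.711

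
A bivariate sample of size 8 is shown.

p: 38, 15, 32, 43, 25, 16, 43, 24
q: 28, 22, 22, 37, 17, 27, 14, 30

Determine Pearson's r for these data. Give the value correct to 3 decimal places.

n = 8, Σp = 236, Σq = 197, Σp² = 7848, Σq² = 5235, Σpq = 5868
nΣpq − ΣpΣq = 46944 − 46492 = 452
nΣp² − (Σp)² = 62784 − 55696 = 7088; nΣq² − (Σq)² = 41880 − 38809 = 3071
r = 452 / √(7088 × 3071) = 452 / 4665.5383 ≈ 0.097

0.097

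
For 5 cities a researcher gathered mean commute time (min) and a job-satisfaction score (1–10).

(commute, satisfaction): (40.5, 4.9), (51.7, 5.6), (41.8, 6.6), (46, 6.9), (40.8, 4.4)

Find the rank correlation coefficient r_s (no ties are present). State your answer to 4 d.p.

0.6000

Rank commute: 1, 5, 3, 4, 2
Rank satisfaction: 2, 3, 4, 5, 1
d = rank(commute) − rank(satisfaction): -1, 2, -1, -1, 1; Σd² = 8
ρ = 1 − 6Σd² / [n(n²−1)] = 1 − 6×8 / (5×24) = 1 − 48/120 ≈ 0.6000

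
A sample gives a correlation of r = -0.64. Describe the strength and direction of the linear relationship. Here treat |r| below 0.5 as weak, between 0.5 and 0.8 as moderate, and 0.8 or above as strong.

moderate negative

r = -0.64 < 0 so the relationship is negative.
|r| = 0.64, which falls in the moderate range.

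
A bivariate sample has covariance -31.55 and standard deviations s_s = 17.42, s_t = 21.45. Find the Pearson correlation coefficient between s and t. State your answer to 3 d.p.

r = Cov(s,t) / (s_s · s_t) = -31.55 / (17.42 × 21.45)
  = -31.55 / 373.6590 ≈ -0.084

-0.084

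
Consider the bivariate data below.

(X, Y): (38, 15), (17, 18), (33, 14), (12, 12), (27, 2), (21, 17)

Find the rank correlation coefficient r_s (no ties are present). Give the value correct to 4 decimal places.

Rank X: 6, 2, 5, 1, 4, 3
Rank Y: 4, 6, 3, 2, 1, 5
d = rank(X) − rank(Y): 2, -4, 2, -1, 3, -2; Σd² = 38
ρ = 1 − 6Σd² / [n(n²−1)] = 1 − 6×38 / (6×35) = 1 − 228/210 ≈ -0.0857

-0.0857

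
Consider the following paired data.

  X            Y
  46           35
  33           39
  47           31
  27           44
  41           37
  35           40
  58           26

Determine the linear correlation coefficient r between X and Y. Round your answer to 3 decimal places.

-0.977

n = 7, ΣX = 287, ΣY = 252, ΣX² = 12413, ΣY² = 9288, ΣXY = 9967
nΣXY − ΣXΣY = 69769 − 72324 = -2555
nΣX² − (ΣX)² = 86891 − 82369 = 4522; nΣY² − (ΣY)² = 65016 − 63504 = 1512
r = -2555 / √(4522 × 1512) = -2555 / 2614.8162 ≈ -0.977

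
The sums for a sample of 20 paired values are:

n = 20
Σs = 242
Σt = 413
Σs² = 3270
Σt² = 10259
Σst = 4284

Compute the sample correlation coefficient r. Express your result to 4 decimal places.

r = (nΣst − ΣsΣt) / √[(nΣs² − (Σs)²)(nΣt² − (Σt)²)]
Numerator: 20×4284 − 242×413 = -14266
Denominator: √[(65400 − 58564)(205180 − 170569)] = √[6836 × 34611] = 15381.8333
r = -14266 / 15381.8333 ≈ -0.9275

-0.9275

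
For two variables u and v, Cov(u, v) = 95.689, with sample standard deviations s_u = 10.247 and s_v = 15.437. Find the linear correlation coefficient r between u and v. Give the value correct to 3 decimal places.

r = Cov(u,v) / (s_u · s_v) = 95.689 / (10.247 × 15.437)
  = 95.689 / 158.1829 ≈ 0.605

0.605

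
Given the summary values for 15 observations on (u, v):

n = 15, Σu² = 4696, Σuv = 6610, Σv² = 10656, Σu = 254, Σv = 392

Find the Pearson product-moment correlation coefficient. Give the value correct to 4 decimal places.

-0.0691

r = (nΣuv − ΣuΣv) / √[(nΣu² − (Σu)²)(nΣv² − (Σv)²)]
Numerator: 15×6610 − 254×392 = -418
Denominator: √[(70440 − 64516)(159840 − 153664)] = √[5924 × 6176] = 6048.6878
r = -418 / 6048.6878 ≈ -0.0691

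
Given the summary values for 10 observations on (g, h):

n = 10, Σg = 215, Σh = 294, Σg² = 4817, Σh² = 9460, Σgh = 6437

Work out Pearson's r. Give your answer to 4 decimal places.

r = (nΣgh − ΣgΣh) / √[(nΣg² − (Σg)²)(nΣh² − (Σh)²)]
Numerator: 10×6437 − 215×294 = 1160
Denominator: √[(48170 − 46225)(94600 − 86436)] = √[1945 × 8164] = 3984.8438
r = 1160 / 3984.8438 ≈ 0.2911

0.2911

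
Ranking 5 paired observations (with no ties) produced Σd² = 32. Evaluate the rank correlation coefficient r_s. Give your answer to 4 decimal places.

-0.6000

ρ = 1 − 6Σd² / [n(n²−1)] = 1 − 6×32 / (5×24)
  = 1 − 192/120 = 1 − 1.60000 ≈ -0.6000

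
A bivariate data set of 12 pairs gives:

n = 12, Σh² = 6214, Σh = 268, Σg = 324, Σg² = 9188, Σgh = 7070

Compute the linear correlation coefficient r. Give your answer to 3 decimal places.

-0.523

r = (nΣgh − ΣgΣh) / √[(nΣg² − (Σg)²)(nΣh² − (Σh)²)]
Numerator: 12×7070 − 324×268 = -1992
Denominator: √[(110256 − 104976)(74568 − 71824)] = √[5280 × 2744] = 3806.3526
r = -1992 / 3806.3526 ≈ -0.523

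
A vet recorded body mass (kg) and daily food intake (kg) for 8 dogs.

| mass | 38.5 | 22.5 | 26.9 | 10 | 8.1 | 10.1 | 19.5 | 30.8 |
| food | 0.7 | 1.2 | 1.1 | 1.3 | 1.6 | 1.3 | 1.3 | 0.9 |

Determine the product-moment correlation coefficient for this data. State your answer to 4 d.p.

n = 8, Σx = 166.4, Σy = 9.4, Σx² = 4308.62, Σy² = 11.58, Σxy = 175.7
nΣxy − ΣxΣy = 1405.6 − 1564.16 = -158.56
nΣx² − (Σx)² = 34468.96 − 27688.96 = 6780; nΣy² − (Σy)² = 92.64 − 88.36 = 4.28
r = -158.56 / √(6780 × 4.28) = -158.56 / 170.3479 ≈ -0.9308

-0.9308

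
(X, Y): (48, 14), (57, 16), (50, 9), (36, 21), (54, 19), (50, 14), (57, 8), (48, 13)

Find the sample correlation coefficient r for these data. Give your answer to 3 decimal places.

n = 8, ΣX = 400, ΣY = 114, ΣX² = 20318, ΣY² = 1764, ΣXY = 5596
nΣXY − ΣXΣY = 44768 − 45600 = -832
nΣX² − (ΣX)² = 162544 − 160000 = 2544; nΣY² − (ΣY)² = 14112 − 12996 = 1116
r = -832 / √(2544 × 1116) = -832 / 1684.9641 ≈ -0.494

-0.494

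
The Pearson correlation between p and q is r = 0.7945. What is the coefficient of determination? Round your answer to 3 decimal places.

0.631

r² = (0.7945)² = 0.631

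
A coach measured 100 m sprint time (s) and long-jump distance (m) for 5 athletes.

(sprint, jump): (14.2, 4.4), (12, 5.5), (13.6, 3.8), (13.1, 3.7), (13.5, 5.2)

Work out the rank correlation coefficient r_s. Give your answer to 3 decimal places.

-0.300

Rank sprint: 5, 1, 4, 2, 3
Rank jump: 3, 5, 2, 1, 4
d = rank(sprint) − rank(jump): 2, -4, 2, 1, -1; Σd² = 26
ρ = 1 − 6Σd² / [n(n²−1)] = 1 − 6×26 / (5×24) = 1 − 156/120 ≈ -0.300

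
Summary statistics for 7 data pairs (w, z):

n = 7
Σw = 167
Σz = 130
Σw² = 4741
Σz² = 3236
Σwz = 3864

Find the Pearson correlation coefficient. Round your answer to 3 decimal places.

r = (nΣwz − ΣwΣz) / √[(nΣw² − (Σw)²)(nΣz² − (Σz)²)]
Numerator: 7×3864 − 167×130 = 5338
Denominator: √[(33187 − 27889)(22652 − 16900)] = √[5298 × 5752] = 5520.3348
r = 5338 / 5520.3348 ≈ 0.967

0.967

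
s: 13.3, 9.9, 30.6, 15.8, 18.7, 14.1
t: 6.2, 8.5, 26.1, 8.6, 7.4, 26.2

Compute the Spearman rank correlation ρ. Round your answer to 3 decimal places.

Rank s: 2, 1, 6, 4, 5, 3
Rank t: 1, 3, 5, 4, 2, 6
d = rank(s) − rank(t): 1, -2, 1, 0, 3, -3; Σd² = 24
ρ = 1 − 6Σd² / [n(n²−1)] = 1 − 6×24 / (6×35) = 1 − 144/210 ≈ 0.314

0.314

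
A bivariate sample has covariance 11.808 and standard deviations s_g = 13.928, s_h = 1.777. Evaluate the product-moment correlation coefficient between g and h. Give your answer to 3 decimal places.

r = Cov(g,h) / (s_g · s_h) = 11.808 / (13.928 × 1.777)
  = 11.808 / 24.7501 ≈ 0.477

0.477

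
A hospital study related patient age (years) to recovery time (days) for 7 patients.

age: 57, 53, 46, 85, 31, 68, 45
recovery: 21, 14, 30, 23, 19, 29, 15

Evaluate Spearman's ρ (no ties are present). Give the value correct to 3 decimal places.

0.393

Rank age: 5, 4, 3, 7, 1, 6, 2
Rank recovery: 4, 1, 7, 5, 3, 6, 2
d = rank(age) − rank(recovery): 1, 3, -4, 2, -2, 0, 0; Σd² = 34
ρ = 1 − 6Σd² / [n(n²−1)] = 1 − 6×34 / (7×48) = 1 − 204/336 ≈ 0.393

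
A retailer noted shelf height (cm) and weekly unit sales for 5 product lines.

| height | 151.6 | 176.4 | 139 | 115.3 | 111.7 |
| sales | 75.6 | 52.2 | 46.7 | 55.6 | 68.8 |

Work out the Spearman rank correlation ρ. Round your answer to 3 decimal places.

-0.200

Rank height: 4, 5, 3, 2, 1
Rank sales: 5, 2, 1, 3, 4
d = rank(height) − rank(sales): -1, 3, 2, -1, -3; Σd² = 24
ρ = 1 − 6Σd² / [n(n²−1)] = 1 − 6×24 / (5×24) = 1 − 144/120 ≈ -0.200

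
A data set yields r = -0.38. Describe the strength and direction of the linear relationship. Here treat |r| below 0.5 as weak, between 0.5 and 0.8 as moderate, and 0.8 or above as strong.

weak negative

r = -0.38 < 0 so the relationship is negative.
|r| = 0.38, which falls in the weak range.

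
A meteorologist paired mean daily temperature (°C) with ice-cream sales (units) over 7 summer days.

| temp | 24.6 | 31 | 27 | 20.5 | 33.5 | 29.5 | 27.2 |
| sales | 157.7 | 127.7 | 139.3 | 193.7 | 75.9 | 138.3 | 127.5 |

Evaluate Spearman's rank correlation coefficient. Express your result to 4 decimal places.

Rank temp: 2, 6, 3, 1, 7, 5, 4
Rank sales: 6, 3, 5, 7, 1, 4, 2
d = rank(temp) − rank(sales): -4, 3, -2, -6, 6, 1, 2; Σd² = 106
ρ = 1 − 6Σd² / [n(n²−1)] = 1 − 6×106 / (7×48) = 1 − 636/336 ≈ -0.8929

-0.8929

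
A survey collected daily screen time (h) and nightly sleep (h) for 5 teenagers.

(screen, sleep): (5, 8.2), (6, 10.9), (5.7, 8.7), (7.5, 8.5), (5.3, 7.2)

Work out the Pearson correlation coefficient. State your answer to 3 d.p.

0.237

n = 5, Σx = 29.5, Σy = 43.5, Σx² = 177.83, Σy² = 385.83, Σxy = 257.9
nΣxy − ΣxΣy = 1289.5 − 1283.25 = 6.25
nΣx² − (Σx)² = 889.15 − 870.25 = 18.9; nΣy² − (Σy)² = 1929.15 − 1892.25 = 36.9
r = 6.25 / √(18.9 × 36.9) = 6.25 / 26.4085 ≈ 0.237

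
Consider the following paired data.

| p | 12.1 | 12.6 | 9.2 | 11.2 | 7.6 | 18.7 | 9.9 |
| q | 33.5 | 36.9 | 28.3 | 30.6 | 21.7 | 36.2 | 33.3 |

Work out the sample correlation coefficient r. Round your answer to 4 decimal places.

n = 7, Σp = 81.3, Σq = 220.5, Σp² = 1020.71, Σq² = 7111.33, Σpq = 2644.9
nΣpq − ΣpΣq = 18514.3 − 17926.65 = 587.65
nΣp² − (Σp)² = 7144.97 − 6609.69 = 535.28; nΣq² − (Σq)² = 49779.31 − 48620.25 = 1159.06
r = 587.65 / √(535.28 × 1159.06) = 587.65 / 787.6685 ≈ 0.7461

0.7461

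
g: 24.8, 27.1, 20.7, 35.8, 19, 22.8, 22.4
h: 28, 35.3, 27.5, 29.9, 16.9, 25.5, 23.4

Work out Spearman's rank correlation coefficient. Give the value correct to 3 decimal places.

0.857

Rank g: 5, 6, 2, 7, 1, 4, 3
Rank h: 5, 7, 4, 6, 1, 3, 2
d = rank(g) − rank(h): 0, -1, -2, 1, 0, 1, 1; Σd² = 8
ρ = 1 − 6Σd² / [n(n²−1)] = 1 − 6×8 / (7×48) = 1 − 48/336 ≈ 0.857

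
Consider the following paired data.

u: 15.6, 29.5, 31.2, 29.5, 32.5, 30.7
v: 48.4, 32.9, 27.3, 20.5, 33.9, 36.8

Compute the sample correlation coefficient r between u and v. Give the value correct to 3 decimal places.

-0.729

n = 6, Σu = 169, Σv = 199.8, Σu² = 4956.04, Σv² = 7093.96, Σuv = 5413.61
nΣuv − ΣuΣv = 32481.66 − 33766.2 = -1284.54
nΣu² − (Σu)² = 29736.24 − 28561 = 1175.24; nΣv² − (Σv)² = 42563.76 − 39920.04 = 2643.72
r = -1284.54 / √(1175.24 × 2643.72) = -1284.54 / 1762.6700 ≈ -0.729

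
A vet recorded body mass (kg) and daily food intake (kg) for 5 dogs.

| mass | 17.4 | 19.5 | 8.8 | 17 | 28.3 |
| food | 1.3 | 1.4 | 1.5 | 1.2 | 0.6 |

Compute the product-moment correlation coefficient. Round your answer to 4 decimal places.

-0.8830

n = 5, Σx = 91, Σy = 6, Σx² = 1850.34, Σy² = 7.7, Σxy = 100.5
nΣxy − ΣxΣy = 502.5 − 546 = -43.5
nΣx² − (Σx)² = 9251.7 − 8281 = 970.7; nΣy² − (Σy)² = 38.5 − 36 = 2.5
r = -43.5 / √(970.7 × 2.5) = -43.5 / 49.2621 ≈ -0.8830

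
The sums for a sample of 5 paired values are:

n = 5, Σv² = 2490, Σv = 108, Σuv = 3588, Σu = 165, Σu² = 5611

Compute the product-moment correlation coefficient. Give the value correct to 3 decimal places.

r = (nΣuv − ΣuΣv) / √[(nΣu² − (Σu)²)(nΣv² − (Σv)²)]
Numerator: 5×3588 − 165×108 = 120
Denominator: √[(28055 − 27225)(12450 − 11664)] = √[830 × 786] = 807.7004
r = 120 / 807.7004 ≈ 0.149

0.149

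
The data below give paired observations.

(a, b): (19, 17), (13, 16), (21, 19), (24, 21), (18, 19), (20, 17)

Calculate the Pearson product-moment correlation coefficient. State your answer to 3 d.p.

0.800

n = 6, Σa = 115, Σb = 109, Σa² = 2271, Σb² = 1997, Σab = 2116
nΣab − ΣaΣb = 12696 − 12535 = 161
nΣa² − (Σa)² = 13626 − 13225 = 401; nΣb² − (Σb)² = 11982 − 11881 = 101
r = 161 / √(401 × 101) = 161 / 201.2486 ≈ 0.800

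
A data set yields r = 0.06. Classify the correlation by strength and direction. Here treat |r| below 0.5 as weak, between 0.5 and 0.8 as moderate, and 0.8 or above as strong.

r = 0.06 > 0 so the relationship is positive.
|r| = 0.06, which falls in the weak range.

weak positive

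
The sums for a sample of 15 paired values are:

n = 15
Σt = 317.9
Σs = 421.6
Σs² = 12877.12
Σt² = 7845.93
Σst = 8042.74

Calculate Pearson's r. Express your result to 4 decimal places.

r = (nΣst − ΣsΣt) / √[(nΣs² − (Σs)²)(nΣt² − (Σt)²)]
Numerator: 15×8042.74 − 421.6×317.9 = -13385.54
Denominator: √[(193156.8 − 177746.56)(117688.95 − 101060.41)] = √[15410.24 × 16628.54] = 16007.8041
r = -13385.54 / 16007.8041 ≈ -0.8362

-0.8362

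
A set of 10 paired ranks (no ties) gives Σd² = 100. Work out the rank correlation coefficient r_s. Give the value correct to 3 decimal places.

0.394

ρ = 1 − 6Σd² / [n(n²−1)] = 1 − 6×100 / (10×99)
  = 1 − 600/990 = 1 − 0.6061 ≈ 0.394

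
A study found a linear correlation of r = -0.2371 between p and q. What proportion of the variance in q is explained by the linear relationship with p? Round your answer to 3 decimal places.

0.056

r² = (-0.2371)² = 0.056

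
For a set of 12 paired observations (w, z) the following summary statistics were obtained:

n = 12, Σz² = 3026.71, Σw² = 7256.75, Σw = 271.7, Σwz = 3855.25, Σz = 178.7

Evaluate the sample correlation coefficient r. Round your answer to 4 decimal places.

-0.3002

r = (nΣwz − ΣwΣz) / √[(nΣw² − (Σw)²)(nΣz² − (Σz)²)]
Numerator: 12×3855.25 − 271.7×178.7 = -2289.79
Denominator: √[(87081 − 73820.89)(36320.52 − 31933.69)] = √[13260.11 × 4386.83] = 7626.9160
r = -2289.79 / 7626.9160 ≈ -0.3002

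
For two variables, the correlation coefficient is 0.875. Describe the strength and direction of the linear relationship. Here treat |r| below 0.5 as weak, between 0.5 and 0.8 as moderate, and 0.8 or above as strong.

strong positive

r = 0.875 > 0 so the relationship is positive.
|r| = 0.875, which falls in the strong range.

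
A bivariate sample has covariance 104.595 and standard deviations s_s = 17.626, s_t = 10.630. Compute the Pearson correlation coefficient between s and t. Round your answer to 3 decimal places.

0.558

r = Cov(s,t) / (s_s · s_t) = 104.595 / (17.626 × 10.630)
  = 104.595 / 187.3644 ≈ 0.558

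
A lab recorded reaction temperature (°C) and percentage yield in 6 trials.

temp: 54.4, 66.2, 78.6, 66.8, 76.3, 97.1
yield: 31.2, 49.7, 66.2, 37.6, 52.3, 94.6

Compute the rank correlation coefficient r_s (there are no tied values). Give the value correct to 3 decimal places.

0.943

Rank temp: 1, 2, 5, 3, 4, 6
Rank yield: 1, 3, 5, 2, 4, 6
d = rank(temp) − rank(yield): 0, -1, 0, 1, 0, 0; Σd² = 2
ρ = 1 − 6Σd² / [n(n²−1)] = 1 − 6×2 / (6×35) = 1 − 12/210 ≈ 0.943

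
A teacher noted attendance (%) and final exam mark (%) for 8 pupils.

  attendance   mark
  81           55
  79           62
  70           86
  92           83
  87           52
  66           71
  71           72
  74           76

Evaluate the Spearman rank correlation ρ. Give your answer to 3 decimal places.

-0.310

Rank attendance: 6, 5, 2, 8, 7, 1, 3, 4
Rank mark: 2, 3, 8, 7, 1, 4, 5, 6
d = rank(attendance) − rank(mark): 4, 2, -6, 1, 6, -3, -2, -2; Σd² = 110
ρ = 1 − 6Σd² / [n(n²−1)] = 1 − 6×110 / (8×63) = 1 − 660/504 ≈ -0.310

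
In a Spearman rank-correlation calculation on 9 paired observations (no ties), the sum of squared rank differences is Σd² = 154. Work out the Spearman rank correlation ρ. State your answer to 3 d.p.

ρ = 1 − 6Σd² / [n(n²−1)] = 1 − 6×154 / (9×80)
  = 1 − 924/720 = 1 − 1.2833 ≈ -0.283

-0.283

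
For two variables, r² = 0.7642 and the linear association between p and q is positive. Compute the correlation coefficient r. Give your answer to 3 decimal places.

0.874

|r| = √0.7642 = 0.874
The association is positive, so r = 0.874.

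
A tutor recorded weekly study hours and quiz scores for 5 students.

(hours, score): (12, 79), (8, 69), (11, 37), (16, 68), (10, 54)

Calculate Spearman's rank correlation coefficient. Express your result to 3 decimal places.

Rank hours: 4, 1, 3, 5, 2
Rank score: 5, 4, 1, 3, 2
d = rank(hours) − rank(score): -1, -3, 2, 2, 0; Σd² = 18
ρ = 1 − 6Σd² / [n(n²−1)] = 1 − 6×18 / (5×24) = 1 − 108/120 ≈ 0.100

0.100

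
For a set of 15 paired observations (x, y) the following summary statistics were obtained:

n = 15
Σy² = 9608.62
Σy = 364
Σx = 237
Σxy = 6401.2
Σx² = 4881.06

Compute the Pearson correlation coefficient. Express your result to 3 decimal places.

r = (nΣxy − ΣxΣy) / √[(nΣx² − (Σx)²)(nΣy² − (Σy)²)]
Numerator: 15×6401.2 − 237×364 = 9750
Denominator: √[(73215.9 − 56169)(144129.3 − 132496)] = √[17046.9 × 11633.3] = 14082.3188
r = 9750 / 14082.3188 ≈ 0.692

0.692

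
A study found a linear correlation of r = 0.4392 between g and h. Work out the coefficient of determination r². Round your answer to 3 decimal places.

r² = (0.4392)² = 0.193

0.193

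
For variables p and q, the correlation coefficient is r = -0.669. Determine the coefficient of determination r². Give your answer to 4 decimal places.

0.4476

r² = (-0.669)² = 0.4476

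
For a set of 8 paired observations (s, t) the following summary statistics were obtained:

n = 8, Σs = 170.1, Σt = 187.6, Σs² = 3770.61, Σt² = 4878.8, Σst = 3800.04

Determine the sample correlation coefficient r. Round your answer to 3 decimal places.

r = (nΣst − ΣsΣt) / √[(nΣs² − (Σs)²)(nΣt² − (Σt)²)]
Numerator: 8×3800.04 − 170.1×187.6 = -1510.44
Denominator: √[(30164.88 − 28934.01)(39030.4 − 35193.76)] = √[1230.87 × 3836.64] = 2173.1095
r = -1510.44 / 2173.1095 ≈ -0.695

-0.695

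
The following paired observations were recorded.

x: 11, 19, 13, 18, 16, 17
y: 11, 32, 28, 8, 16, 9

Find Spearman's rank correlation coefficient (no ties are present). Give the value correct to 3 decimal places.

0.029

Rank x: 1, 6, 2, 5, 3, 4
Rank y: 3, 6, 5, 1, 4, 2
d = rank(x) − rank(y): -2, 0, -3, 4, -1, 2; Σd² = 34
ρ = 1 − 6Σd² / [n(n²−1)] = 1 − 6×34 / (6×35) = 1 − 204/210 ≈ 0.029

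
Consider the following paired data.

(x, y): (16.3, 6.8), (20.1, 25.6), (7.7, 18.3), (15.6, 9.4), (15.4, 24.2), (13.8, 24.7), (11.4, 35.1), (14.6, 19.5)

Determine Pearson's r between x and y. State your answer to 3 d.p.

-0.164

n = 8, Σx = 114.9, Σy = 163.6, Σx² = 1743.07, Σy² = 3932.84, Σxy = 2311.33
nΣxy − ΣxΣy = 18490.64 − 18797.64 = -307
nΣx² − (Σx)² = 13944.56 − 13202.01 = 742.55; nΣy² − (Σy)² = 31462.72 − 26764.96 = 4697.76
r = -307 / √(742.55 × 4697.76) = -307 / 1867.7049 ≈ -0.164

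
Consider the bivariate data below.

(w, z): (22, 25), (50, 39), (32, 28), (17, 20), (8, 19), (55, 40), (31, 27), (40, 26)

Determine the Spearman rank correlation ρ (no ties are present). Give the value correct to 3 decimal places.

0.929

Rank w: 3, 7, 5, 2, 1, 8, 4, 6
Rank z: 3, 7, 6, 2, 1, 8, 5, 4
d = rank(w) − rank(z): 0, 0, -1, 0, 0, 0, -1, 2; Σd² = 6
ρ = 1 − 6Σd² / [n(n²−1)] = 1 − 6×6 / (8×63) = 1 − 36/504 ≈ 0.929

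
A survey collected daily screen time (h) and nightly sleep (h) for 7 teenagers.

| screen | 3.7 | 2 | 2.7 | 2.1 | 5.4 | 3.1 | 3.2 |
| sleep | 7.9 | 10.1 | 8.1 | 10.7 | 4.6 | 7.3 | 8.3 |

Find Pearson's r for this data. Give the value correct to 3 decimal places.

-0.942

n = 7, Σx = 22.2, Σy = 57, Σx² = 78.4, Σy² = 487.86, Σxy = 167.8
nΣxy − ΣxΣy = 1174.6 − 1265.4 = -90.8
nΣx² − (Σx)² = 548.8 − 492.84 = 55.96; nΣy² − (Σy)² = 3415.02 − 3249 = 166.02
r = -90.8 / √(55.96 × 166.02) = -90.8 / 96.3871 ≈ -0.942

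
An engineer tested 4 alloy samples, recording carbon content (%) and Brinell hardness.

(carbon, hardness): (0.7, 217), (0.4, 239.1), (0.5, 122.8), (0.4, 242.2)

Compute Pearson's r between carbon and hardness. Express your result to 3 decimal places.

n = 4, Σx = 2, Σy = 821.1, Σx² = 1.06, Σy² = 177998.49, Σxy = 405.82
nΣxy − ΣxΣy = 1623.28 − 1642.2 = -18.92
nΣx² − (Σx)² = 4.24 − 4 = 0.24; nΣy² − (Σy)² = 711993.96 − 674205.21 = 37788.75
r = -18.92 / √(0.24 × 37788.75) = -18.92 / 95.2329 ≈ -0.199

-0.199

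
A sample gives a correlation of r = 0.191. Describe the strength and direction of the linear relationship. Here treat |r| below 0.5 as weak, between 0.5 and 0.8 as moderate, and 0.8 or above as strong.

r = 0.191 > 0 so the relationship is positive.
|r| = 0.191, which falls in the weak range.

weak positive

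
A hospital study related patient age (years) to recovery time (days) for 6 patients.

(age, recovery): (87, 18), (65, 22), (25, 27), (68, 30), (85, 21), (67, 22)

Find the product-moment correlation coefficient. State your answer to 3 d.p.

n = 6, Σx = 397, Σy = 140, Σx² = 28757, Σy² = 3362, Σxy = 8970
nΣxy − ΣxΣy = 53820 − 55580 = -1760
nΣx² − (Σx)² = 172542 − 157609 = 14933; nΣy² − (Σy)² = 20172 − 19600 = 572
r = -1760 / √(14933 × 572) = -1760 / 2922.6146 ≈ -0.602

-0.602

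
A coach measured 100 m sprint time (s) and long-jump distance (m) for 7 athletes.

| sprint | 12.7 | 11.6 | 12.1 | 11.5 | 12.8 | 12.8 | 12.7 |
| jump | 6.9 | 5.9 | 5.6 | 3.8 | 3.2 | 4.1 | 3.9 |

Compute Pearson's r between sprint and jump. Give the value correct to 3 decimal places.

n = 7, Σx = 86.2, Σy = 33.4, Σx² = 1063.48, Σy² = 170.48, Σxy = 410.5
nΣxy − ΣxΣy = 2873.5 − 2879.08 = -5.58
nΣx² − (Σx)² = 7444.36 − 7430.44 = 13.92; nΣy² − (Σy)² = 1193.36 − 1115.56 = 77.8
r = -5.58 / √(13.92 × 77.8) = -5.58 / 32.9086 ≈ -0.170

-0.170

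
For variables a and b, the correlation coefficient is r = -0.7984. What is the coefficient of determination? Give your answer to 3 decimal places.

r² = (-0.7984)² = 0.637

0.637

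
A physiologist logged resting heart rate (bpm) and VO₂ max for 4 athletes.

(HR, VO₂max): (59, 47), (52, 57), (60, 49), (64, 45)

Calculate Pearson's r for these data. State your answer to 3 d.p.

-0.959

n = 4, Σx = 235, Σy = 198, Σx² = 13881, Σy² = 9884, Σxy = 11557
nΣxy − ΣxΣy = 46228 − 46530 = -302
nΣx² − (Σx)² = 55524 − 55225 = 299; nΣy² − (Σy)² = 39536 − 39204 = 332
r = -302 / √(299 × 332) = -302 / 315.0682 ≈ -0.959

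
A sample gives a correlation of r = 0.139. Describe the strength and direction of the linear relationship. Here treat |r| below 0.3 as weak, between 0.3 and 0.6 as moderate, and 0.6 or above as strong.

r = 0.139 > 0 so the relationship is positive.
|r| = 0.139, which falls in the weak range.

weak positive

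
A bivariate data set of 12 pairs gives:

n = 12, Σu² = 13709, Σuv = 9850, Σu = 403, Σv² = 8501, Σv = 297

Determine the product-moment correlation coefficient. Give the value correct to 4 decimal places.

r = (nΣuv − ΣuΣv) / √[(nΣu² − (Σu)²)(nΣv² − (Σv)²)]
Numerator: 12×9850 − 403×297 = -1491
Denominator: √[(164508 − 162409)(102012 − 88209)] = √[2099 × 13803] = 5382.6106
r = -1491 / 5382.6106 ≈ -0.2770

-0.2770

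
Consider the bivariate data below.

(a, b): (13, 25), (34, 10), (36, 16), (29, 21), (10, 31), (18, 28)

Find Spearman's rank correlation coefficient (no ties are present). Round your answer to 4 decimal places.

Rank a: 2, 5, 6, 4, 1, 3
Rank b: 4, 1, 2, 3, 6, 5
d = rank(a) − rank(b): -2, 4, 4, 1, -5, -2; Σd² = 66
ρ = 1 − 6Σd² / [n(n²−1)] = 1 − 6×66 / (6×35) = 1 − 396/210 ≈ -0.8857

-0.8857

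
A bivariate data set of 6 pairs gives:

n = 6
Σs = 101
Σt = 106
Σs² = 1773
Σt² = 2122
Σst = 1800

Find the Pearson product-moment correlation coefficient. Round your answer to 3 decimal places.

0.116

r = (nΣst − ΣsΣt) / √[(nΣs² − (Σs)²)(nΣt² − (Σt)²)]
Numerator: 6×1800 − 101×106 = 94
Denominator: √[(10638 − 10201)(12732 − 11236)] = √[437 × 1496] = 808.5493
r = 94 / 808.5493 ≈ 0.116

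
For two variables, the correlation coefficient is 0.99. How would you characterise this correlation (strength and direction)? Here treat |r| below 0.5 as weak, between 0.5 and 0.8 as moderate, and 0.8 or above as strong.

strong positive

r = 0.99 > 0 so the relationship is positive.
|r| = 0.99, which falls in the strong range.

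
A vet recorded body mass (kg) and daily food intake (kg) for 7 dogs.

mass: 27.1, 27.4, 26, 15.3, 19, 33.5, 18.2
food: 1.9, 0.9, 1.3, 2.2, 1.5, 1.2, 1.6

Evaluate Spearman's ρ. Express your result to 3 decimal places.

Rank mass: 5, 6, 4, 1, 3, 7, 2
Rank food: 6, 1, 3, 7, 4, 2, 5
d = rank(mass) − rank(food): -1, 5, 1, -6, -1, 5, -3; Σd² = 98
ρ = 1 − 6Σd² / [n(n²−1)] = 1 − 6×98 / (7×48) = 1 − 588/336 ≈ -0.750

-0.750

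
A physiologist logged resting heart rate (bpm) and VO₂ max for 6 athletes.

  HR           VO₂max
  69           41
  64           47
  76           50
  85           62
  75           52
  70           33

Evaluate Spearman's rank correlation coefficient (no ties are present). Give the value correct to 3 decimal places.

Rank HR: 2, 1, 5, 6, 4, 3
Rank VO₂max: 2, 3, 4, 6, 5, 1
d = rank(HR) − rank(VO₂max): 0, -2, 1, 0, -1, 2; Σd² = 10
ρ = 1 − 6Σd² / [n(n²−1)] = 1 − 6×10 / (6×35) = 1 − 60/210 ≈ 0.714

0.714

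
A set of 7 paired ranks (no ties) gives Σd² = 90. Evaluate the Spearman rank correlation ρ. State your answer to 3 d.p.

-0.607

ρ = 1 − 6Σd² / [n(n²−1)] = 1 − 6×90 / (7×48)
  = 1 − 540/336 = 1 − 1.6071 ≈ -0.607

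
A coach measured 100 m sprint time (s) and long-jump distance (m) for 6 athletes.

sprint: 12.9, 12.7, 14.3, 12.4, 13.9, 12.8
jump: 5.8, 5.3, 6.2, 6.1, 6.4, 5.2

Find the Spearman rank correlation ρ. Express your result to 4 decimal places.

0.5429

Rank sprint: 4, 2, 6, 1, 5, 3
Rank jump: 3, 2, 5, 4, 6, 1
d = rank(sprint) − rank(jump): 1, 0, 1, -3, -1, 2; Σd² = 16
ρ = 1 − 6Σd² / [n(n²−1)] = 1 − 6×16 / (6×35) = 1 − 96/210 ≈ 0.5429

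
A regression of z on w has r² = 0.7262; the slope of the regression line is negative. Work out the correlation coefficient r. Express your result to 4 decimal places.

-0.8522

|r| = √0.7262 = 0.8522
The association is negative, so r = −0.8522.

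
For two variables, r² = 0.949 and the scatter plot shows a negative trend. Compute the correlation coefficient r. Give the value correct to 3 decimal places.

|r| = √0.949 = 0.974
The association is negative, so r = −0.974.

-0.974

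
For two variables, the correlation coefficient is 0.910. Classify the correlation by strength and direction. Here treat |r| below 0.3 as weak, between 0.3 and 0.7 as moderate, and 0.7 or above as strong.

r = 0.910 > 0 so the relationship is positive.
|r| = 0.910, which falls in the strong range.

strong positive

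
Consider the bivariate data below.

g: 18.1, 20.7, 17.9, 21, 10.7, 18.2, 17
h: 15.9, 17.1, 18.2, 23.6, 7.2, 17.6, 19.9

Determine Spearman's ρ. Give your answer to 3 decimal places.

0.393

Rank g: 4, 6, 3, 7, 1, 5, 2
Rank h: 2, 3, 5, 7, 1, 4, 6
d = rank(g) − rank(h): 2, 3, -2, 0, 0, 1, -4; Σd² = 34
ρ = 1 − 6Σd² / [n(n²−1)] = 1 − 6×34 / (7×48) = 1 − 204/336 ≈ 0.393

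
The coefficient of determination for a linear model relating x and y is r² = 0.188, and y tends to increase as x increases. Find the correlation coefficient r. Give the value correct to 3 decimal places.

0.434

|r| = √0.188 = 0.434
The association is positive, so r = 0.434.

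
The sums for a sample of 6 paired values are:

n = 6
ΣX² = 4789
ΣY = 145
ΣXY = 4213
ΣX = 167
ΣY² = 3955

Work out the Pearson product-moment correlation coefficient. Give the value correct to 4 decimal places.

r = (nΣXY − ΣXΣY) / √[(nΣX² − (ΣX)²)(nΣY² − (ΣY)²)]
Numerator: 6×4213 − 167×145 = 1063
Denominator: √[(28734 − 27889)(23730 − 21025)] = √[845 × 2705] = 1511.8614
r = 1063 / 1511.8614 ≈ 0.7031

0.7031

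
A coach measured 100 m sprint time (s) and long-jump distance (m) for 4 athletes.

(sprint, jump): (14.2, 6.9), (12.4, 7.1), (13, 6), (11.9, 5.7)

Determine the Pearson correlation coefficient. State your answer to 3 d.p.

n = 4, Σx = 51.5, Σy = 25.7, Σx² = 666.01, Σy² = 166.51, Σxy = 331.85
nΣxy − ΣxΣy = 1327.4 − 1323.55 = 3.85
nΣx² − (Σx)² = 2664.04 − 2652.25 = 11.79; nΣy² − (Σy)² = 666.04 − 660.49 = 5.55
r = 3.85 / √(11.79 × 5.55) = 3.85 / 8.0892 ≈ 0.476

0.476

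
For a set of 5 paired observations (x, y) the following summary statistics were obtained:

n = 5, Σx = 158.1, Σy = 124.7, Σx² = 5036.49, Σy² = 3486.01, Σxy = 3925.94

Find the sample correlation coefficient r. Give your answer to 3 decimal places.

r = (nΣxy − ΣxΣy) / √[(nΣx² − (Σx)²)(nΣy² − (Σy)²)]
Numerator: 5×3925.94 − 158.1×124.7 = -85.37
Denominator: √[(25182.45 − 24995.61)(17430.05 − 15550.09)] = √[186.84 × 1879.96] = 592.6649
r = -85.37 / 592.6649 ≈ -0.144

-0.144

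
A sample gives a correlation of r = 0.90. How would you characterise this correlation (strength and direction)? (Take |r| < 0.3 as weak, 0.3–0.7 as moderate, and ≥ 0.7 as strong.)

r = 0.90 > 0 so the relationship is positive.
|r| = 0.90, which falls in the strong range.

strong positive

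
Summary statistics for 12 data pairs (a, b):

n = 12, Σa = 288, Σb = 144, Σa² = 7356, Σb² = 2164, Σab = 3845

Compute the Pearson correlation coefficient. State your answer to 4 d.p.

0.8841

r = (nΣab − ΣaΣb) / √[(nΣa² − (Σa)²)(nΣb² − (Σb)²)]
Numerator: 12×3845 − 288×144 = 4668
Denominator: √[(88272 − 82944)(25968 − 20736)] = √[5328 × 5232] = 5279.7818
r = 4668 / 5279.7818 ≈ 0.8841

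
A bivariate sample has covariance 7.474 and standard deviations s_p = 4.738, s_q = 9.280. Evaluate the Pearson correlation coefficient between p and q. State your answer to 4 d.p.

0.1700

r = Cov(p,q) / (s_p · s_q) = 7.474 / (4.738 × 9.280)
  = 7.474 / 43.9686 ≈ 0.1700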